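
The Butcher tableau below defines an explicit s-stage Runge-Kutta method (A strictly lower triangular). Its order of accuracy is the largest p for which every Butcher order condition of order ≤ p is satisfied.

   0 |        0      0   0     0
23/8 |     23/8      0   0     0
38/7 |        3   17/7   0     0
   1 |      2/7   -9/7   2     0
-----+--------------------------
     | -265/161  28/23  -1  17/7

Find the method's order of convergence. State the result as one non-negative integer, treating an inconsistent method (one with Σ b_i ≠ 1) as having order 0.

b = (-265/161, 28/23, -1, 17/7)
c = (0, 23/8, 38/7, 1)
Ac = (0, 0, 391/56, 401/56)
Σ b_i: (-265/161)·1 + 28/23·1 + (-1)·1 + 17/7·1 = 1 ✓
b·c: 28/23·23/8 + (-1)·38/7 + 17/7·1 = 1/2 ✓
b·c²: 28/23·529/64 + (-1)·1444/49 + 17/7·1 = -13311/784 ≠ 1/3 ⇒ order 2.
b·Ac: (-1)·391/56 + 17/7·401/56 = 510/49 ≠ 1/6

2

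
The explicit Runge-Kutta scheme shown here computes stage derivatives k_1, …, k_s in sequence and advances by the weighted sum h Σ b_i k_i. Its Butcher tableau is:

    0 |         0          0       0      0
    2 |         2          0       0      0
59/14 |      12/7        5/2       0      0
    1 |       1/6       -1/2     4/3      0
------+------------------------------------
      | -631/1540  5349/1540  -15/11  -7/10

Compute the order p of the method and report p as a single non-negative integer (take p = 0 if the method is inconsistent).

2

b = (-631/1540, 5349/1540, -15/11, -7/10)
c = (0, 2, 59/14, 1)
Ac = (0, 0, 5, 97/21)
Σ b_i: (-631/1540)·1 + 5349/1540·1 + (-15/11)·1 + (-7/10)·1 = 1 ✓
b·c: 5349/1540·2 + (-15/11)·59/14 + (-7/10)·1 = 1/2 ✓
b·c²: 5349/1540·4 + (-15/11)·3481/196 + (-7/10)·1 = -118849/10780 ≠ 1/3 ⇒ order 2.
b·Ac: (-15/11)·5 + (-7/10)·97/21 = -3317/330 ≠ 1/6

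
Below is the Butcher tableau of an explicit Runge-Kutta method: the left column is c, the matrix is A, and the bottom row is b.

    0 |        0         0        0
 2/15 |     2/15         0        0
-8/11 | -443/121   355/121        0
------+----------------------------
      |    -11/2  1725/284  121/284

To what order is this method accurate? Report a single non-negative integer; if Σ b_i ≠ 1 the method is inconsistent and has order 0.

b = (-11/2, 1725/284, 121/284)
c = (0, 2/15, -8/11)
Ac = (0, 0, 142/363)
Σ b_i: (-11/2)·1 + 1725/284·1 + 121/284·1 = 1 ✓
b·c: 1725/284·2/15 + 121/284·(-8/11) = 1/2 ✓
b·c²: 1725/284·4/225 + 121/284·64/121 = 1/3 ✓
b·Ac: 121/284·142/363 = 1/6 ✓; 3 stages ⇒ order 3.

3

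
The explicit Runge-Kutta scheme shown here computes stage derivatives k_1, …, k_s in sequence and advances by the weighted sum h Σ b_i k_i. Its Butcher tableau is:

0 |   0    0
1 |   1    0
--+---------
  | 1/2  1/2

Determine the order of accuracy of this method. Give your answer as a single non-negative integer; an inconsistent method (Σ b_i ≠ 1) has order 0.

b = (1/2, 1/2)
c = (0, 1)
Σ b_i: 1/2·1 + 1/2·1 = 1 ✓
b·c: 1/2·1 = 1/2 ✓; 2 stages ⇒ order 2.

2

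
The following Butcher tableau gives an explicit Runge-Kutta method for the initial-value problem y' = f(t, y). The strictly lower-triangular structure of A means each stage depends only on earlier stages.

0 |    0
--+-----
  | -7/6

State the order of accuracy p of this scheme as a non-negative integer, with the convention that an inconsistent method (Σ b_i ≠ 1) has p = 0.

0

b = (-7/6)
c = (0)
Σ b_i: (-7/6)·1 = -7/6 ≠ 1 ⇒ order 0.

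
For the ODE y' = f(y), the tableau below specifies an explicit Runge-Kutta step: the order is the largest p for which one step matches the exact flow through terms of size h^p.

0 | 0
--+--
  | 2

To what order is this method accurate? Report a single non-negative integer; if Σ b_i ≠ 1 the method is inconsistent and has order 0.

b = (2)
c = (0)
Σ b_i: 2·1 = 2 ≠ 1 ⇒ order 0.

0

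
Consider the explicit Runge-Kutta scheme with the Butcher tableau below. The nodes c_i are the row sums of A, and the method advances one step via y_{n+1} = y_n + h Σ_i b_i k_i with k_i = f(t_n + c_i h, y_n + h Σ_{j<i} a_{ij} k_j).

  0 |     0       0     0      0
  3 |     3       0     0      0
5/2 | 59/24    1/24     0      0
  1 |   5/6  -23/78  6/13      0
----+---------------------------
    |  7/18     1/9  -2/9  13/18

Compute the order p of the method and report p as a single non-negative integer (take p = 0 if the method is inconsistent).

4

b = (7/18, 1/9, -2/9, 13/18)
c = (0, 3, 5/2, 1)
Ac = (0, 0, 1/8, 7/26)
Σ b_i: 7/18·1 + 1/9·1 + (-2/9)·1 + 13/18·1 = 1 ✓
b·c: 1/9·3 + (-2/9)·5/2 + 13/18·1 = 1/2 ✓
b·c²: 1/9·9 + (-2/9)·25/4 + 13/18·1 = 1/3 ✓
b·Ac: (-2/9)·1/8 + 13/18·7/26 = 1/6 ✓
b·c³: 1/9·27 + (-2/9)·125/8 + 13/18·1 = 1/4 ✓
b·(c∘Ac): (-2/9)·5/16 + 13/18·7/26 = 1/8 ✓
b·Ac²: (-2/9)·3/8 + 13/18·3/13 = 1/12 ✓
b·A²c: 13/18·3/52 = 1/24 ✓; 4 stages ⇒ order 4.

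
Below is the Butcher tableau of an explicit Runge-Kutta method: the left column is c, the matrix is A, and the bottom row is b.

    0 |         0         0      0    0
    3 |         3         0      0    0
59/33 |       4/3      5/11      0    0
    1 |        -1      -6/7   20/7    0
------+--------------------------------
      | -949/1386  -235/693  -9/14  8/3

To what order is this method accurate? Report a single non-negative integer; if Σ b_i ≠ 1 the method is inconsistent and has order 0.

2

b = (-949/1386, -235/693, -9/14, 8/3)
c = (0, 3, 59/33, 1)
Ac = (0, 0, 15/11, 586/231)
Σ b_i: (-949/1386)·1 + (-235/693)·1 + (-9/14)·1 + 8/3·1 = 1 ✓
b·c: (-235/693)·3 + (-9/14)·59/33 + 8/3·1 = 1/2 ✓
b·c²: (-235/693)·9 + (-9/14)·3481/1089 + 8/3·1 = -12401/5082 ≠ 1/3 ⇒ order 2.
b·Ac: (-9/14)·15/11 + 8/3·586/231 = 8161/1386 ≠ 1/6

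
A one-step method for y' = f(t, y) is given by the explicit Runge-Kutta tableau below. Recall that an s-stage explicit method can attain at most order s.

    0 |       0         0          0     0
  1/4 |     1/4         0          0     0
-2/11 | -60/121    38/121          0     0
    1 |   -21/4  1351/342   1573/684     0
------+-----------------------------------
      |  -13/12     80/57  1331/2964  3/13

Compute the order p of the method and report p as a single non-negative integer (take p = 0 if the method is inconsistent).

4

b = (-13/12, 80/57, 1331/2964, 3/13)
c = (0, 1/4, -2/11, 1)
Ac = (0, 0, 19/242, 41/72)
Σ b_i: (-13/12)·1 + 80/57·1 + 1331/2964·1 + 3/13·1 = 1 ✓
b·c: 80/57·1/4 + 1331/2964·(-2/11) + 3/13·1 = 1/2 ✓
b·c²: 80/57·1/16 + 1331/2964·4/121 + 3/13·1 = 1/3 ✓
b·Ac: 1331/2964·19/242 + 3/13·41/72 = 1/6 ✓
b·c³: 80/57·1/64 + 1331/2964·(-8/1331) + 3/13·1 = 1/4 ✓
b·(c∘Ac): 1331/2964·(-19/1331) + 3/13·41/72 = 1/8 ✓
b·Ac²: 1331/2964·19/968 + 3/13·31/96 = 1/12 ✓
b·A²c: 3/13·13/72 = 1/24 ✓; 4 stages ⇒ order 4.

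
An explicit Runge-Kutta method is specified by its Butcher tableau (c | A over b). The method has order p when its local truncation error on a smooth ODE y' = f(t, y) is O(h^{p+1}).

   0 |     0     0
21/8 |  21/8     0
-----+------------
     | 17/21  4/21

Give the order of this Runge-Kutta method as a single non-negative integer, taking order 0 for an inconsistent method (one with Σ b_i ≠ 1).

2

b = (17/21, 4/21)
c = (0, 21/8)
Σ b_i: 17/21·1 + 4/21·1 = 1 ✓
b·c: 4/21·21/8 = 1/2 ✓; 2 stages ⇒ order 2.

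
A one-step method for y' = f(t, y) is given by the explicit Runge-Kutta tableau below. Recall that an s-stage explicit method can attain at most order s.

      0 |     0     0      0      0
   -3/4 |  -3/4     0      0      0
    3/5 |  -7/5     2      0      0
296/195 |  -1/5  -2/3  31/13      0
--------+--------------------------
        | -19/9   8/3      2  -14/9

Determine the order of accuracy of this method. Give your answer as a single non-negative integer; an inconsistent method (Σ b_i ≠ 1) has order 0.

1

b = (-19/9, 8/3, 2, -14/9)
c = (0, -3/4, 3/5, 296/195)
Ac = (0, 0, -3/2, 251/130)
Σ b_i: (-19/9)·1 + 8/3·1 + 2·1 + (-14/9)·1 = 1 ✓
b·c: 8/3·(-3/4) + 2·3/5 + (-14/9)·296/195 = -5548/1755 ≠ 1/2 ⇒ order 1.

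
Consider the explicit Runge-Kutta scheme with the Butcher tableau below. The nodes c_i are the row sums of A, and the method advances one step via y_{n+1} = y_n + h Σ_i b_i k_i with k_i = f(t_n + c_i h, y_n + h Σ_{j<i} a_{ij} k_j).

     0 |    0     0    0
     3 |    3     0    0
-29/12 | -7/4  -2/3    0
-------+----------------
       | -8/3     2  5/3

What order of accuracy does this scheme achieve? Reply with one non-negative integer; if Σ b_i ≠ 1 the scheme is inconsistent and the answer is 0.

1

b = (-8/3, 2, 5/3)
c = (0, 3, -29/12)
Ac = (0, 0, -2)
Σ b_i: (-8/3)·1 + 2·1 + 5/3·1 = 1 ✓
b·c: 2·3 + 5/3·(-29/12) = 71/36 ≠ 1/2 ⇒ order 1.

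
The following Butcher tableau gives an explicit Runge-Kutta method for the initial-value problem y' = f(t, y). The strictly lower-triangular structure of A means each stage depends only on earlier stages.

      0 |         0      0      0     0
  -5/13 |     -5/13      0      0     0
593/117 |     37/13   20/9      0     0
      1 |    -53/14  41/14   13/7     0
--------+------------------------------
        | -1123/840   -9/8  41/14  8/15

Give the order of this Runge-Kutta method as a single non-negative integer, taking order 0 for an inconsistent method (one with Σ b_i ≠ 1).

b = (-1123/840, -9/8, 41/14, 8/15)
c = (0, -5/13, 593/117, 1)
Ac = (0, 0, -100/117, 1939/234)
Σ b_i: (-1123/840)·1 + (-9/8)·1 + 41/14·1 + 8/15·1 = 1 ✓
b·c: (-9/8)·(-5/13) + 41/14·593/117 + 8/15·1 = 39839/2520 ≠ 1/2 ⇒ order 1.

1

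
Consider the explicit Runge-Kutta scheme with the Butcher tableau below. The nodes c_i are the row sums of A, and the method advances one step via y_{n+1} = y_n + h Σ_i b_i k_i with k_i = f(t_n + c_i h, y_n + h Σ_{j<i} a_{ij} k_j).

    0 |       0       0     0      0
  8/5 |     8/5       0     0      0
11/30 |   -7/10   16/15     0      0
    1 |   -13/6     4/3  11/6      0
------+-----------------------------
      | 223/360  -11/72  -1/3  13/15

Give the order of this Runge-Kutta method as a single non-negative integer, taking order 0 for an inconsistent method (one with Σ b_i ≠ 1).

b = (223/360, -11/72, -1/3, 13/15)
c = (0, 8/5, 11/30, 1)
Ac = (0, 0, 128/75, 101/36)
Σ b_i: 223/360·1 + (-11/72)·1 + (-1/3)·1 + 13/15·1 = 1 ✓
b·c: (-11/72)·8/5 + (-1/3)·11/30 + 13/15·1 = 1/2 ✓
b·c²: (-11/72)·64/25 + (-1/3)·121/900 + 13/15·1 = 1163/2700 ≠ 1/3 ⇒ order 2.
b·Ac: (-1/3)·128/75 + 13/15·101/36 = 5029/2700 ≠ 1/6

2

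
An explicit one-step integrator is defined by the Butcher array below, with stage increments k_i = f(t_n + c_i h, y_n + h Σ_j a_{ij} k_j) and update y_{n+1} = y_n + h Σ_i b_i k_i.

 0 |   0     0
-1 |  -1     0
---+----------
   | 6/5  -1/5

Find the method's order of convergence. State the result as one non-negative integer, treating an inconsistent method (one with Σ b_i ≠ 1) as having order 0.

1

b = (6/5, -1/5)
c = (0, -1)
Σ b_i: 6/5·1 + (-1/5)·1 = 1 ✓
b·c: (-1/5)·(-1) = 1/5 ≠ 1/2 ⇒ order 1.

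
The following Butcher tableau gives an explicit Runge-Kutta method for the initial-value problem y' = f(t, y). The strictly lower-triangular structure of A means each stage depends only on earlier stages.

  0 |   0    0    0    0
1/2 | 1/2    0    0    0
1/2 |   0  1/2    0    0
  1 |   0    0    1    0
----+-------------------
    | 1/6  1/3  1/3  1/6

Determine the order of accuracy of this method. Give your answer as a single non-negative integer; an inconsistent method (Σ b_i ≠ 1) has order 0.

4

b = (1/6, 1/3, 1/3, 1/6)
c = (0, 1/2, 1/2, 1)
Ac = (0, 0, 1/4, 1/2)
Σ b_i: 1/6·1 + 1/3·1 + 1/3·1 + 1/6·1 = 1 ✓
b·c: 1/3·1/2 + 1/3·1/2 + 1/6·1 = 1/2 ✓
b·c²: 1/3·1/4 + 1/3·1/4 + 1/6·1 = 1/3 ✓
b·Ac: 1/3·1/4 + 1/6·1/2 = 1/6 ✓
b·c³: 1/3·1/8 + 1/3·1/8 + 1/6·1 = 1/4 ✓
b·(c∘Ac): 1/3·1/8 + 1/6·1/2 = 1/8 ✓
b·Ac²: 1/3·1/8 + 1/6·1/4 = 1/12 ✓
b·A²c: 1/6·1/4 = 1/24 ✓; 4 stages ⇒ order 4.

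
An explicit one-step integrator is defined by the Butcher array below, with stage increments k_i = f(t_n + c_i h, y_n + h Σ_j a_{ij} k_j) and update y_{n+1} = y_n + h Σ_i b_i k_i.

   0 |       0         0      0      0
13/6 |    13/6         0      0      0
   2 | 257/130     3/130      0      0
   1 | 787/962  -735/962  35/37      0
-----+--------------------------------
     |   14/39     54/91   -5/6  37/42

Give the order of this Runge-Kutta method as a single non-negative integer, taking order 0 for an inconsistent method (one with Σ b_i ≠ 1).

b = (14/39, 54/91, -5/6, 37/42)
c = (0, 13/6, 2, 1)
Ac = (0, 0, 1/20, 35/148)
Σ b_i: 14/39·1 + 54/91·1 + (-5/6)·1 + 37/42·1 = 1 ✓
b·c: 54/91·13/6 + (-5/6)·2 + 37/42·1 = 1/2 ✓
b·c²: 54/91·169/36 + (-5/6)·4 + 37/42·1 = 1/3 ✓
b·Ac: (-5/6)·1/20 + 37/42·35/148 = 1/6 ✓
b·c³: 54/91·2197/216 + (-5/6)·8 + 37/42·1 = 1/4 ✓
b·(c∘Ac): (-5/6)·1/10 + 37/42·35/148 = 1/8 ✓
b·Ac²: (-5/6)·13/120 + 37/42·175/888 = 1/12 ✓
b·A²c: 37/42·7/148 = 1/24 ✓; 4 stages ⇒ order 4.

4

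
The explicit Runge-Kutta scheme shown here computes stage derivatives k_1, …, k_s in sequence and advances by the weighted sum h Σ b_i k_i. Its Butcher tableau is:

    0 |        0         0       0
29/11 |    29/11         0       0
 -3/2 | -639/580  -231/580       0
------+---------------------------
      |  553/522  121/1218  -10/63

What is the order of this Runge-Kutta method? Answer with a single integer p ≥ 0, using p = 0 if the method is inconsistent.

3

b = (553/522, 121/1218, -10/63)
c = (0, 29/11, -3/2)
Ac = (0, 0, -21/20)
Σ b_i: 553/522·1 + 121/1218·1 + (-10/63)·1 = 1 ✓
b·c: 121/1218·29/11 + (-10/63)·(-3/2) = 1/2 ✓
b·c²: 121/1218·841/121 + (-10/63)·9/4 = 1/3 ✓
b·Ac: (-10/63)·(-21/20) = 1/6 ✓; 3 stages ⇒ order 3.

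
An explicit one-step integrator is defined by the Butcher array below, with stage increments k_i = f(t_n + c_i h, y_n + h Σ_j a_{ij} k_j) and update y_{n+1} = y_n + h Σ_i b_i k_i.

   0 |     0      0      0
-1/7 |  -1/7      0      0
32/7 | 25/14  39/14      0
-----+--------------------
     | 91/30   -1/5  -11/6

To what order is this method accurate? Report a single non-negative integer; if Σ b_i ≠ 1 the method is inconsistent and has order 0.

b = (91/30, -1/5, -11/6)
c = (0, -1/7, 32/7)
Ac = (0, 0, -39/98)
Σ b_i: 91/30·1 + (-1/5)·1 + (-11/6)·1 = 1 ✓
b·c: (-1/5)·(-1/7) + (-11/6)·32/7 = -877/105 ≠ 1/2 ⇒ order 1.

1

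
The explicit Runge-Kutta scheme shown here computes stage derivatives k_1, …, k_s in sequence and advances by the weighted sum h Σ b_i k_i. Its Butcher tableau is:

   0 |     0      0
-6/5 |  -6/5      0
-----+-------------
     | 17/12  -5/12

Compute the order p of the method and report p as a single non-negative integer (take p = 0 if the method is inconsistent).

2

b = (17/12, -5/12)
c = (0, -6/5)
Σ b_i: 17/12·1 + (-5/12)·1 = 1 ✓
b·c: (-5/12)·(-6/5) = 1/2 ✓; 2 stages ⇒ order 2.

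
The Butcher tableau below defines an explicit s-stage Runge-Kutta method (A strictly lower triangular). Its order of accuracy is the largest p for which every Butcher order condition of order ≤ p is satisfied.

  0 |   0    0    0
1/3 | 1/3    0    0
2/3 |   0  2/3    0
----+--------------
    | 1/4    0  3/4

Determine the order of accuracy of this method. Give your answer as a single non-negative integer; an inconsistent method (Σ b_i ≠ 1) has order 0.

3

b = (1/4, 0, 3/4)
c = (0, 1/3, 2/3)
Ac = (0, 0, 2/9)
Σ b_i: 1/4·1 + 3/4·1 = 1 ✓
b·c: 3/4·2/3 = 1/2 ✓
b·c²: 3/4·4/9 = 1/3 ✓
b·Ac: 3/4·2/9 = 1/6 ✓; 3 stages ⇒ order 3.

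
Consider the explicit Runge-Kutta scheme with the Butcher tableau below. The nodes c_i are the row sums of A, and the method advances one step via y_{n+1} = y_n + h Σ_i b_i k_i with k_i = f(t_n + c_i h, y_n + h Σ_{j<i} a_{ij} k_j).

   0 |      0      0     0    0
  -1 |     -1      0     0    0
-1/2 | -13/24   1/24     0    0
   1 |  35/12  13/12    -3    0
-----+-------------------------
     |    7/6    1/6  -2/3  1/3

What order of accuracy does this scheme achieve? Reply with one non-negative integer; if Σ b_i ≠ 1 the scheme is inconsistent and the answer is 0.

b = (7/6, 1/6, -2/3, 1/3)
c = (0, -1, -1/2, 1)
Ac = (0, 0, -1/24, 5/12)
Σ b_i: 7/6·1 + 1/6·1 + (-2/3)·1 + 1/3·1 = 1 ✓
b·c: 1/6·(-1) + (-2/3)·(-1/2) + 1/3·1 = 1/2 ✓
b·c²: 1/6·1 + (-2/3)·1/4 + 1/3·1 = 1/3 ✓
b·Ac: (-2/3)·(-1/24) + 1/3·5/12 = 1/6 ✓
b·c³: 1/6·(-1) + (-2/3)·(-1/8) + 1/3·1 = 1/4 ✓
b·(c∘Ac): (-2/3)·1/48 + 1/3·5/12 = 1/8 ✓
b·Ac²: (-2/3)·1/24 + 1/3·1/3 = 1/12 ✓
b·A²c: 1/3·1/8 = 1/24 ✓; 4 stages ⇒ order 4.

4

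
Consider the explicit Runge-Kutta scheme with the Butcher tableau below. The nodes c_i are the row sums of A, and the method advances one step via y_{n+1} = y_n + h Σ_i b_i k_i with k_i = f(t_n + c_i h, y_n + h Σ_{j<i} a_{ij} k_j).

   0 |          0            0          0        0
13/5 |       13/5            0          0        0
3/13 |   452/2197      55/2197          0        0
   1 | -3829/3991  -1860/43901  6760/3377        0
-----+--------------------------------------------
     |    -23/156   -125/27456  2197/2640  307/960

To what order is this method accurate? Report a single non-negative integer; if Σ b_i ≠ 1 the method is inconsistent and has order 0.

4

b = (-23/156, -125/27456, 2197/2640, 307/960)
c = (0, 13/5, 3/13, 1)
Ac = (0, 0, 11/169, 108/307)
Σ b_i: (-23/156)·1 + (-125/27456)·1 + 2197/2640·1 + 307/960·1 = 1 ✓
b·c: (-125/27456)·13/5 + 2197/2640·3/13 + 307/960·1 = 1/2 ✓
b·c²: (-125/27456)·169/25 + 2197/2640·9/169 + 307/960·1 = 1/3 ✓
b·Ac: 2197/2640·11/169 + 307/960·108/307 = 1/6 ✓
b·c³: (-125/27456)·2197/125 + 2197/2640·27/2197 + 307/960·1 = 1/4 ✓
b·(c∘Ac): 2197/2640·33/2197 + 307/960·108/307 = 1/8 ✓
b·Ac²: 2197/2640·11/65 + 307/960·(-276/1535) = 1/12 ✓
b·A²c: 307/960·40/307 = 1/24 ✓; 4 stages ⇒ order 4.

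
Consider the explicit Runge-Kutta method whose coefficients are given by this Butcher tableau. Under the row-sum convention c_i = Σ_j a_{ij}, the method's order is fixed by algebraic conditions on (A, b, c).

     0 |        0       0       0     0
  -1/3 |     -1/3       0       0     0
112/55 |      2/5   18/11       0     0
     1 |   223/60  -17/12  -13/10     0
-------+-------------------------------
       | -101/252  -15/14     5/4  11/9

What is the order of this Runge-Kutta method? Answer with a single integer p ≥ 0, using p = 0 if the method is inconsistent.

1

b = (-101/252, -15/14, 5/4, 11/9)
c = (0, -1/3, 112/55, 1)
Ac = (0, 0, -6/11, -21533/9900)
Σ b_i: (-101/252)·1 + (-15/14)·1 + 5/4·1 + 11/9·1 = 1 ✓
b·c: (-15/14)·(-1/3) + 5/4·112/55 + 11/9·1 = 5717/1386 ≠ 1/2 ⇒ order 1.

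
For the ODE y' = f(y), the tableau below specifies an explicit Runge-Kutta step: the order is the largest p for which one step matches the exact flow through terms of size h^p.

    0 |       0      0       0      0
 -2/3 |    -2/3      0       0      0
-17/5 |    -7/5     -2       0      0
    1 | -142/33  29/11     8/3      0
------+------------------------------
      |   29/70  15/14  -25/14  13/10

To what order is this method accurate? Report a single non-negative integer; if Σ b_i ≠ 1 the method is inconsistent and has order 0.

b = (29/70, 15/14, -25/14, 13/10)
c = (0, -2/3, -17/5, 1)
Ac = (0, 0, 4/3, -1786/165)
Σ b_i: 29/70·1 + 15/14·1 + (-25/14)·1 + 13/10·1 = 1 ✓
b·c: 15/14·(-2/3) + (-25/14)·(-17/5) + 13/10·1 = 233/35 ≠ 1/2 ⇒ order 1.

1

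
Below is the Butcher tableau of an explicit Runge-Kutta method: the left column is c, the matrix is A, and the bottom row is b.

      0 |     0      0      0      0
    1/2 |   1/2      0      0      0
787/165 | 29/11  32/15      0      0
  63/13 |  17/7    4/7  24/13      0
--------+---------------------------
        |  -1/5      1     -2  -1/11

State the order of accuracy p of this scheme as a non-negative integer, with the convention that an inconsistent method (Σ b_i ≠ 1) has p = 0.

0

b = (-1/5, 1, -2, -1/11)
c = (0, 1/2, 787/165, 63/13)
Ac = (0, 0, 16/15, 45502/5005)
Σ b_i: (-1/5)·1 + 1·1 + (-2)·1 + (-1/11)·1 = -71/55 ≠ 1 ⇒ order 0.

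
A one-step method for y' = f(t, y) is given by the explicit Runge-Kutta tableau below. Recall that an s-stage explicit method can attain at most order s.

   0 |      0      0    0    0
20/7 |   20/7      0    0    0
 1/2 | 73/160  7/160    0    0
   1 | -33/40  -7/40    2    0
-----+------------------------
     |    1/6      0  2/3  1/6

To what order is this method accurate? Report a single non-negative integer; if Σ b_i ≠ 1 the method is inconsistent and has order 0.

b = (1/6, 0, 2/3, 1/6)
c = (0, 20/7, 1/2, 1)
Ac = (0, 0, 1/8, 1/2)
Σ b_i: 1/6·1 + 2/3·1 + 1/6·1 = 1 ✓
b·c: 2/3·1/2 + 1/6·1 = 1/2 ✓
b·c²: 2/3·1/4 + 1/6·1 = 1/3 ✓
b·Ac: 2/3·1/8 + 1/6·1/2 = 1/6 ✓
b·c³: 2/3·1/8 + 1/6·1 = 1/4 ✓
b·(c∘Ac): 2/3·1/16 + 1/6·1/2 = 1/8 ✓
b·Ac²: 2/3·5/14 + 1/6·(-13/14) = 1/12 ✓
b·A²c: 1/6·1/4 = 1/24 ✓; 4 stages ⇒ order 4.

4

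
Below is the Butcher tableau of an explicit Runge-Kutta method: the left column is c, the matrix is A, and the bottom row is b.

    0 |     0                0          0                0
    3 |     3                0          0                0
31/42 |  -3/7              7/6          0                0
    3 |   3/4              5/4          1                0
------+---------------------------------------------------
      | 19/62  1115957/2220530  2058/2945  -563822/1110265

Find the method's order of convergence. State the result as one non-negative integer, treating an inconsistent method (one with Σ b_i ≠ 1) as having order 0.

b = (19/62, 1115957/2220530, 2058/2945, -563822/1110265)
c = (0, 3, 31/42, 3)
Ac = (0, 0, 7/2, 377/84)
Σ b_i: 19/62·1 + 1115957/2220530·1 + 2058/2945·1 + (-563822/1110265)·1 = 1 ✓
b·c: 1115957/2220530·3 + 2058/2945·31/42 + (-563822/1110265)·3 = 1/2 ✓
b·c²: 1115957/2220530·9 + 2058/2945·961/1764 + (-563822/1110265)·9 = 1/3 ✓
b·Ac: 2058/2945·7/2 + (-563822/1110265)·377/84 = 1/6 ✓
b·c³: 1115957/2220530·27 + 2058/2945·29791/74088 + (-563822/1110265)·27 = 5/36 ≠ 1/4 ⇒ order 3.
b·(c∘Ac): 2058/2945·31/12 + (-563822/1110265)·377/28 = -156/31 ≠ 1/8
b·Ac²: 2058/2945·21/2 + (-563822/1110265)·10403/882 = 32012/23751 ≠ 1/12
b·A²c: (-563822/1110265)·7/2 = -1973377/1110265 ≠ 1/24

3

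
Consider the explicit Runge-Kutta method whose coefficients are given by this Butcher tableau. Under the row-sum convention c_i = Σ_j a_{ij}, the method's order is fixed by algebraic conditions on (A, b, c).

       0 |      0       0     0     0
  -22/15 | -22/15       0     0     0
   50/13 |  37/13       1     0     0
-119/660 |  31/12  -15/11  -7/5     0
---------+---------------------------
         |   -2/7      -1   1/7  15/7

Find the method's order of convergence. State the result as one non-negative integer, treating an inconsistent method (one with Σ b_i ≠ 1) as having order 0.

1

b = (-2/7, -1, 1/7, 15/7)
c = (0, -22/15, 50/13, -119/660)
Ac = (0, 0, -22/15, -44/13)
Σ b_i: (-2/7)·1 + (-1)·1 + 1/7·1 + 15/7·1 = 1 ✓
b·c: (-1)·(-22/15) + 1/7·50/13 + 15/7·(-119/660) = 97883/60060 ≠ 1/2 ⇒ order 1.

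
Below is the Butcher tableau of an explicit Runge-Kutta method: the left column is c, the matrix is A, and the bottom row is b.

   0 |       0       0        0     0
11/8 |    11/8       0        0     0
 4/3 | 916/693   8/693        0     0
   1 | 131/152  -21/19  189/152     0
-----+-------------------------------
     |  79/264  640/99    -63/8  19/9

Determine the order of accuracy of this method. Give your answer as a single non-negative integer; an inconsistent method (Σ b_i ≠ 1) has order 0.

4

b = (79/264, 640/99, -63/8, 19/9)
c = (0, 11/8, 4/3, 1)
Ac = (0, 0, 1/63, 21/152)
Σ b_i: 79/264·1 + 640/99·1 + (-63/8)·1 + 19/9·1 = 1 ✓
b·c: 640/99·11/8 + (-63/8)·4/3 + 19/9·1 = 1/2 ✓
b·c²: 640/99·121/64 + (-63/8)·16/9 + 19/9·1 = 1/3 ✓
b·Ac: (-63/8)·1/63 + 19/9·21/152 = 1/6 ✓
b·c³: 640/99·1331/512 + (-63/8)·64/27 + 19/9·1 = 1/4 ✓
b·(c∘Ac): (-63/8)·4/189 + 19/9·21/152 = 1/8 ✓
b·Ac²: (-63/8)·11/504 + 19/9·147/1216 = 1/12 ✓
b·A²c: 19/9·3/152 = 1/24 ✓; 4 stages ⇒ order 4.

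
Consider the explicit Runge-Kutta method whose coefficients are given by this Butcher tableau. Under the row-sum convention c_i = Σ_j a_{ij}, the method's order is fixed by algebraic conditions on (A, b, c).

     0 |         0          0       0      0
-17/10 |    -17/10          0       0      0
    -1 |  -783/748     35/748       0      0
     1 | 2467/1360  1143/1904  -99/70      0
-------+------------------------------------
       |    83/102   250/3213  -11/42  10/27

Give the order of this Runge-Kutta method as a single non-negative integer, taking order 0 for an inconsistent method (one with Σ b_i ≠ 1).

4

b = (83/102, 250/3213, -11/42, 10/27)
c = (0, -17/10, -1, 1)
Ac = (0, 0, -7/88, 63/160)
Σ b_i: 83/102·1 + 250/3213·1 + (-11/42)·1 + 10/27·1 = 1 ✓
b·c: 250/3213·(-17/10) + (-11/42)·(-1) + 10/27·1 = 1/2 ✓
b·c²: 250/3213·289/100 + (-11/42)·1 + 10/27·1 = 1/3 ✓
b·Ac: (-11/42)·(-7/88) + 10/27·63/160 = 1/6 ✓
b·c³: 250/3213·(-4913/1000) + (-11/42)·(-1) + 10/27·1 = 1/4 ✓
b·(c∘Ac): (-11/42)·7/88 + 10/27·63/160 = 1/8 ✓
b·Ac²: (-11/42)·119/880 + 10/27·513/1600 = 1/12 ✓
b·A²c: 10/27·9/80 = 1/24 ✓; 4 stages ⇒ order 4.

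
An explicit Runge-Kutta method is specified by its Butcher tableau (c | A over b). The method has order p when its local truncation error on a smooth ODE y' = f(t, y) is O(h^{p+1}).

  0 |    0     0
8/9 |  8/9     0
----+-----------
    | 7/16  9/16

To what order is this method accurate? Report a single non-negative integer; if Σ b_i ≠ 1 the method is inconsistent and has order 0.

b = (7/16, 9/16)
c = (0, 8/9)
Σ b_i: 7/16·1 + 9/16·1 = 1 ✓
b·c: 9/16·8/9 = 1/2 ✓; 2 stages ⇒ order 2.

2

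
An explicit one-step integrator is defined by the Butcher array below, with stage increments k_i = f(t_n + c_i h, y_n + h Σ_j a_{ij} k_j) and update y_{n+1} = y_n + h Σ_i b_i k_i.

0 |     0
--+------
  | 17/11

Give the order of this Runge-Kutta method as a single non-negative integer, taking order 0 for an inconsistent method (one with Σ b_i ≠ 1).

0

b = (17/11)
c = (0)
Σ b_i: 17/11·1 = 17/11 ≠ 1 ⇒ order 0.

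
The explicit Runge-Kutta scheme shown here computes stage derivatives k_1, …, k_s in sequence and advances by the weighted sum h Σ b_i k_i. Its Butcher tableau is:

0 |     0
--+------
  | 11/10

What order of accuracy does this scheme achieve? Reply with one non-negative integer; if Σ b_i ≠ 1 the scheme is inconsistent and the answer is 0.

b = (11/10)
c = (0)
Σ b_i: 11/10·1 = 11/10 ≠ 1 ⇒ order 0.

0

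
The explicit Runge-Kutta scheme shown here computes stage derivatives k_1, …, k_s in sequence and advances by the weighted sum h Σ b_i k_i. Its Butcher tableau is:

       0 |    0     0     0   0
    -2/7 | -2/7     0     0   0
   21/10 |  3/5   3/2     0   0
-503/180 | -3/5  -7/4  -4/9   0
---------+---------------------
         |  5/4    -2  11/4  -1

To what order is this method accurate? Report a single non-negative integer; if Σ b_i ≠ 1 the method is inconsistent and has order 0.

b = (5/4, -2, 11/4, -1)
c = (0, -2/7, 21/10, -503/180)
Ac = (0, 0, -3/7, -13/30)
Σ b_i: 5/4·1 + (-2)·1 + 11/4·1 + (-1)·1 = 1 ✓
b·c: (-2)·(-2/7) + 11/4·21/10 + (-1)·(-503/180) = 4607/504 ≠ 1/2 ⇒ order 1.

1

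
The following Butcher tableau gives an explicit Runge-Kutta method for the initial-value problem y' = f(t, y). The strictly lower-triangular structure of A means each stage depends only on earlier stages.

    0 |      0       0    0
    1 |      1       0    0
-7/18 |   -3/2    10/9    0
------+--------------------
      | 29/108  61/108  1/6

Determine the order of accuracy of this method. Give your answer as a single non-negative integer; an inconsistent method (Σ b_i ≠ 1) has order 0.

2

b = (29/108, 61/108, 1/6)
c = (0, 1, -7/18)
Ac = (0, 0, 10/9)
Σ b_i: 29/108·1 + 61/108·1 + 1/6·1 = 1 ✓
b·c: 61/108·1 + 1/6·(-7/18) = 1/2 ✓
b·c²: 61/108·1 + 1/6·49/324 = 1147/1944 ≠ 1/3 ⇒ order 2.
b·Ac: 1/6·10/9 = 5/27 ≠ 1/6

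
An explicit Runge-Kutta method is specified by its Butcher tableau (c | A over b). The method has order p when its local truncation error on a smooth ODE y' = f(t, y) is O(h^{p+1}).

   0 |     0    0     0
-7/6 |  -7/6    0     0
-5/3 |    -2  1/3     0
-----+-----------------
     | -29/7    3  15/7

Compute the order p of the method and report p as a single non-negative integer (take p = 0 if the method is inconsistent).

1

b = (-29/7, 3, 15/7)
c = (0, -7/6, -5/3)
Ac = (0, 0, -7/18)
Σ b_i: (-29/7)·1 + 3·1 + 15/7·1 = 1 ✓
b·c: 3·(-7/6) + 15/7·(-5/3) = -99/14 ≠ 1/2 ⇒ order 1.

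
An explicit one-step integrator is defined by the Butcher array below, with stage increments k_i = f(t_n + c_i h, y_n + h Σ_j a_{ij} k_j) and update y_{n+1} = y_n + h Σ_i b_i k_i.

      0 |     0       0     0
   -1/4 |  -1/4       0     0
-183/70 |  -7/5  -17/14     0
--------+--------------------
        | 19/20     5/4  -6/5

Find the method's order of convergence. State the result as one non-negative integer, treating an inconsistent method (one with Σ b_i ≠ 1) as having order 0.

b = (19/20, 5/4, -6/5)
c = (0, -1/4, -183/70)
Ac = (0, 0, 17/56)
Σ b_i: 19/20·1 + 5/4·1 + (-6/5)·1 = 1 ✓
b·c: 5/4·(-1/4) + (-6/5)·(-183/70) = 7909/2800 ≠ 1/2 ⇒ order 1.

1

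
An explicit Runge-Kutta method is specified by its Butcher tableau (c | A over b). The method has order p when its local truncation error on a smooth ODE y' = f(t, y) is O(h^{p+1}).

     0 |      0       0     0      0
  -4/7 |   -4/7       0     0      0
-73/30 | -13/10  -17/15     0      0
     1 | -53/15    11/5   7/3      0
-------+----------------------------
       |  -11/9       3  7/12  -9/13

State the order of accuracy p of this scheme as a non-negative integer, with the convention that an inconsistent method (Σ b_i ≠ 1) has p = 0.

b = (-11/9, 3, 7/12, -9/13)
c = (0, -4/7, -73/30, 1)
Ac = (0, 0, 68/105, -4369/630)
Σ b_i: (-11/9)·1 + 3·1 + 7/12·1 + (-9/13)·1 = 781/468 ≠ 1 ⇒ order 0.

0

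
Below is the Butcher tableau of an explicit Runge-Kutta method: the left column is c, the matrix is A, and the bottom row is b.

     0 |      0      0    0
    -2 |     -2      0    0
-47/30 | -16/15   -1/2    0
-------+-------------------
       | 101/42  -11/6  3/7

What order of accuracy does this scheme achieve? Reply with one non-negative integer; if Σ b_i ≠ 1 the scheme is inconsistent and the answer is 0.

b = (101/42, -11/6, 3/7)
c = (0, -2, -47/30)
Ac = (0, 0, 1)
Σ b_i: 101/42·1 + (-11/6)·1 + 3/7·1 = 1 ✓
b·c: (-11/6)·(-2) + 3/7·(-47/30) = 629/210 ≠ 1/2 ⇒ order 1.

1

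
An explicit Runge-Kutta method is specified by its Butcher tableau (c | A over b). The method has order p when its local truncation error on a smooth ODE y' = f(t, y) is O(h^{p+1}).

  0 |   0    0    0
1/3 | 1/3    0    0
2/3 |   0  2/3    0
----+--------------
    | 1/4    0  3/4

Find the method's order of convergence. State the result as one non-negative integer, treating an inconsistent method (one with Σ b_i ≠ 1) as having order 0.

3

b = (1/4, 0, 3/4)
c = (0, 1/3, 2/3)
Ac = (0, 0, 2/9)
Σ b_i: 1/4·1 + 3/4·1 = 1 ✓
b·c: 3/4·2/3 = 1/2 ✓
b·c²: 3/4·4/9 = 1/3 ✓
b·Ac: 3/4·2/9 = 1/6 ✓; 3 stages ⇒ order 3.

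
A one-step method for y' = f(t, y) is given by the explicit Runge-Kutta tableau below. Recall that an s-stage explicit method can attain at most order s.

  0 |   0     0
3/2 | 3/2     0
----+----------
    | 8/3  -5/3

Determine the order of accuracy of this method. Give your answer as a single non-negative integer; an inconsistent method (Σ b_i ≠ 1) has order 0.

b = (8/3, -5/3)
c = (0, 3/2)
Σ b_i: 8/3·1 + (-5/3)·1 = 1 ✓
b·c: (-5/3)·3/2 = -5/2 ≠ 1/2 ⇒ order 1.

1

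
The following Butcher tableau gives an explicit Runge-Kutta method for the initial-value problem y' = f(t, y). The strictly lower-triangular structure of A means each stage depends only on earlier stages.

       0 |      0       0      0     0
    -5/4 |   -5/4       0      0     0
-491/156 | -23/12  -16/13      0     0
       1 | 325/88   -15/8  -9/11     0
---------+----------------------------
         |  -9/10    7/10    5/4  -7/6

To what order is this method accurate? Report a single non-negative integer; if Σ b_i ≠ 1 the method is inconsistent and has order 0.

0

b = (-9/10, 7/10, 5/4, -7/6)
c = (0, -5/4, -491/156, 1)
Ac = (0, 0, 20/13, 22509/4576)
Σ b_i: (-9/10)·1 + 7/10·1 + 5/4·1 + (-7/6)·1 = -7/60 ≠ 1 ⇒ order 0.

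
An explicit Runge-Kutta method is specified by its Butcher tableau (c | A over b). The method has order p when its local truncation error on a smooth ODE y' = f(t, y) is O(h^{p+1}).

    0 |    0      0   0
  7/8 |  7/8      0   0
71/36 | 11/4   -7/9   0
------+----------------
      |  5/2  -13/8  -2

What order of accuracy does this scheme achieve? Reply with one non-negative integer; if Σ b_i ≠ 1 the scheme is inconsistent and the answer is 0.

b = (5/2, -13/8, -2)
c = (0, 7/8, 71/36)
Ac = (0, 0, -49/72)
Σ b_i: 5/2·1 + (-13/8)·1 + (-2)·1 = -9/8 ≠ 1 ⇒ order 0.

0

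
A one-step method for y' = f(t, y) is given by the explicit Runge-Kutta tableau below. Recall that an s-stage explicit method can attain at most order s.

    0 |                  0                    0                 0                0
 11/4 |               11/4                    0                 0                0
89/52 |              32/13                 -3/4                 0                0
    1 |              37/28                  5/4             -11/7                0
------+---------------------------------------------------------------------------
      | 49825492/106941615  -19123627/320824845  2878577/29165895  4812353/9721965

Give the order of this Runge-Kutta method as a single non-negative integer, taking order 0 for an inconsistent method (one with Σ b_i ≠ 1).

b = (49825492/106941615, -19123627/320824845, 2878577/29165895, 4812353/9721965)
c = (0, 11/4, 89/52, 1)
Ac = (0, 0, -33/16, 1089/1456)
Σ b_i: 49825492/106941615·1 + (-19123627/320824845)·1 + 2878577/29165895·1 + 4812353/9721965·1 = 1 ✓
b·c: (-19123627/320824845)·11/4 + 2878577/29165895·89/52 + 4812353/9721965·1 = 1/2 ✓
b·c²: (-19123627/320824845)·121/16 + 2878577/29165895·7921/2704 + 4812353/9721965·1 = 1/3 ✓
b·Ac: 2878577/29165895·(-33/16) + 4812353/9721965·1089/1456 = 1/6 ✓
b·c³: (-19123627/320824845)·1331/64 + 2878577/29165895·704969/140608 + 4812353/9721965·1 = -336783067/1348112480 ≠ 1/4 ⇒ order 3.
b·(c∘Ac): 2878577/29165895·(-2937/832) + 4812353/9721965·1089/1456 = 1234487/56564160 ≠ 1/8
b·Ac²: 2878577/29165895·(-363/64) + 4812353/9721965·367191/75712 = 42301591/22979190 ≠ 1/12
b·A²c: 4812353/9721965·363/112 = 7562269/4713680 ≠ 1/24

3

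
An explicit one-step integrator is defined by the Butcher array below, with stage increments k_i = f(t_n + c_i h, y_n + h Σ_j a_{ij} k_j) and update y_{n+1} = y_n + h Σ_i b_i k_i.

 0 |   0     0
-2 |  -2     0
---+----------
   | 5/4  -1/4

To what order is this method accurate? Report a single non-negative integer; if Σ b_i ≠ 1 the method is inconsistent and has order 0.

2

b = (5/4, -1/4)
c = (0, -2)
Σ b_i: 5/4·1 + (-1/4)·1 = 1 ✓
b·c: (-1/4)·(-2) = 1/2 ✓; 2 stages ⇒ order 2.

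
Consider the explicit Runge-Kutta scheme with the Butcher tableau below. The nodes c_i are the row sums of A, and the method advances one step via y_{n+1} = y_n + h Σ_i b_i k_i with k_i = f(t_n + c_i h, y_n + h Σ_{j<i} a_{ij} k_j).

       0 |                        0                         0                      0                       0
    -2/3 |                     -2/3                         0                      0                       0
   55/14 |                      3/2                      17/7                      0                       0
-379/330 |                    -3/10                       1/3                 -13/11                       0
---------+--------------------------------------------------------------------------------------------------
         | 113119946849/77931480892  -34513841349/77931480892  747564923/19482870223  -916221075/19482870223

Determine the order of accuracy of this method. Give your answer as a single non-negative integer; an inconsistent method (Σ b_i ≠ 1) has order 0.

b = (113119946849/77931480892, -34513841349/77931480892, 747564923/19482870223, -916221075/19482870223)
c = (0, -2/3, 55/14, -379/330)
Ac = (0, 0, -34/21, -613/126)
Σ b_i: 113119946849/77931480892·1 + (-34513841349/77931480892)·1 + 747564923/19482870223·1 + (-916221075/19482870223)·1 = 1 ✓
b·c: (-34513841349/77931480892)·(-2/3) + 747564923/19482870223·55/14 + (-916221075/19482870223)·(-379/330) = 1/2 ✓
b·c²: (-34513841349/77931480892)·4/9 + 747564923/19482870223·3025/196 + (-916221075/19482870223)·143641/108900 = 1/3 ✓
b·Ac: 747564923/19482870223·(-34/21) + (-916221075/19482870223)·(-613/126) = 1/6 ✓
b·c³: (-34513841349/77931480892)·(-8/27) + 747564923/19482870223·166375/2744 + (-916221075/19482870223)·(-54439939/35937000) = 170724397065601/67508145322695 ≠ 1/4 ⇒ order 3.
b·(c∘Ac): 747564923/19482870223·(-935/147) + (-916221075/19482870223)·232327/41580 = -355473988595/701383328028 ≠ 1/8
b·Ac²: 747564923/19482870223·68/63 + (-916221075/19482870223)·(-95741/5292) = 4380476799131/4909683296196 ≠ 1/12
b·A²c: (-916221075/19482870223)·442/231 = -1753115650/19482870223 ≠ 1/24

3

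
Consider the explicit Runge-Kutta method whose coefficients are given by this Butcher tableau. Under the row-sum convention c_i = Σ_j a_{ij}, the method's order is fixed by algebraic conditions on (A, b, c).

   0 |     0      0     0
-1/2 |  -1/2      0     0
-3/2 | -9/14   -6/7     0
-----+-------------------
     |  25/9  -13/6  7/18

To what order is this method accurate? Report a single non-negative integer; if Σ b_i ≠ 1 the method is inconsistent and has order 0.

b = (25/9, -13/6, 7/18)
c = (0, -1/2, -3/2)
Ac = (0, 0, 3/7)
Σ b_i: 25/9·1 + (-13/6)·1 + 7/18·1 = 1 ✓
b·c: (-13/6)·(-1/2) + 7/18·(-3/2) = 1/2 ✓
b·c²: (-13/6)·1/4 + 7/18·9/4 = 1/3 ✓
b·Ac: 7/18·3/7 = 1/6 ✓; 3 stages ⇒ order 3.

3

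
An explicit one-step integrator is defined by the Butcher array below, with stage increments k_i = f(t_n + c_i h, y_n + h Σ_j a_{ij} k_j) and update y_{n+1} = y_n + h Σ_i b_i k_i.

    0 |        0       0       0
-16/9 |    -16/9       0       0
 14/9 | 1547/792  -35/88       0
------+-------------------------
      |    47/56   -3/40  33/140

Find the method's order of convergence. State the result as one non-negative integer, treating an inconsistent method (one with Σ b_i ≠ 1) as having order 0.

b = (47/56, -3/40, 33/140)
c = (0, -16/9, 14/9)
Ac = (0, 0, 70/99)
Σ b_i: 47/56·1 + (-3/40)·1 + 33/140·1 = 1 ✓
b·c: (-3/40)·(-16/9) + 33/140·14/9 = 1/2 ✓
b·c²: (-3/40)·256/81 + 33/140·196/81 = 1/3 ✓
b·Ac: 33/140·70/99 = 1/6 ✓; 3 stages ⇒ order 3.

3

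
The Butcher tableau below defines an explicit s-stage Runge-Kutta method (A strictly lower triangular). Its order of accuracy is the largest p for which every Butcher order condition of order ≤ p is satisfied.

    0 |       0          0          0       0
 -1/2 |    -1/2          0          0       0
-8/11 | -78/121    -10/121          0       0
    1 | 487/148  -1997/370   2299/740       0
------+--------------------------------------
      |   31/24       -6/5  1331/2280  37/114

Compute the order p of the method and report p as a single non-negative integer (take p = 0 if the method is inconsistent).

4

b = (31/24, -6/5, 1331/2280, 37/114)
c = (0, -1/2, -8/11, 1)
Ac = (0, 0, 5/121, 65/148)
Σ b_i: 31/24·1 + (-6/5)·1 + 1331/2280·1 + 37/114·1 = 1 ✓
b·c: (-6/5)·(-1/2) + 1331/2280·(-8/11) + 37/114·1 = 1/2 ✓
b·c²: (-6/5)·1/4 + 1331/2280·64/121 + 37/114·1 = 1/3 ✓
b·Ac: 1331/2280·5/121 + 37/114·65/148 = 1/6 ✓
b·c³: (-6/5)·(-1/8) + 1331/2280·(-512/1331) + 37/114·1 = 1/4 ✓
b·(c∘Ac): 1331/2280·(-40/1331) + 37/114·65/148 = 1/8 ✓
b·Ac²: 1331/2280·(-5/242) + 37/114·87/296 = 1/12 ✓
b·A²c: 37/114·19/148 = 1/24 ✓; 4 stages ⇒ order 4.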